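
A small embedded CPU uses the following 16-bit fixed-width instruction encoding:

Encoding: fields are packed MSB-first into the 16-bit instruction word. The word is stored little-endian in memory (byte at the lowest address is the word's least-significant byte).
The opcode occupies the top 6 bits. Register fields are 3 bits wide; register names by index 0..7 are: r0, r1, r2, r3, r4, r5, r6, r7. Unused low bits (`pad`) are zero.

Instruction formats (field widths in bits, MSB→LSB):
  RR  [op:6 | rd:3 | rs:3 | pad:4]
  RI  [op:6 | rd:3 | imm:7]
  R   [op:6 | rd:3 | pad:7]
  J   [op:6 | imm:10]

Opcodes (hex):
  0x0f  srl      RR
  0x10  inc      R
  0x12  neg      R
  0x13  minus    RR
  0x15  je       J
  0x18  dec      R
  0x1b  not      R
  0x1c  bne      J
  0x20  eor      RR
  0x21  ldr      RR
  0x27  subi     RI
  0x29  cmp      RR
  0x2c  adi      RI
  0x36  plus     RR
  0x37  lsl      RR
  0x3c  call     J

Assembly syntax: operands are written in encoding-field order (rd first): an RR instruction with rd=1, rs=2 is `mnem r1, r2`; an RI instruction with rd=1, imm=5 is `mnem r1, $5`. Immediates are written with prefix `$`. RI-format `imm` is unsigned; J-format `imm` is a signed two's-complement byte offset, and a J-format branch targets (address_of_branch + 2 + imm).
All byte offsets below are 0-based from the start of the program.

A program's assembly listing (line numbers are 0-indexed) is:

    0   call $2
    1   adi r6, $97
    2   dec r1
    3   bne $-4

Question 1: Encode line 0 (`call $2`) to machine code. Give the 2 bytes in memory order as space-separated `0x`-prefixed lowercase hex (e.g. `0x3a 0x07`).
L0: call op=0x3c:6|imm=2:10 ⇒ 0xf002 ⇒ little 02 f0

0x02 0xf0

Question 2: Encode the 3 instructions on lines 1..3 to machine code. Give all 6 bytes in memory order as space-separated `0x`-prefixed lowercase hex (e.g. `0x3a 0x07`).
1. adi fields op=0x2c:6|rd=6:3|imm=97:7 → word b361h → 61 b3
2. dec fields op=0x18:6|rd=1:3|pad=0:7 → word 6080h → 80 60
3. bne fields op=0x1c:6|imm=-4:10 → word 73fch → fc 73

0x61 0xb3 0x80 0x60 0xfc 0x73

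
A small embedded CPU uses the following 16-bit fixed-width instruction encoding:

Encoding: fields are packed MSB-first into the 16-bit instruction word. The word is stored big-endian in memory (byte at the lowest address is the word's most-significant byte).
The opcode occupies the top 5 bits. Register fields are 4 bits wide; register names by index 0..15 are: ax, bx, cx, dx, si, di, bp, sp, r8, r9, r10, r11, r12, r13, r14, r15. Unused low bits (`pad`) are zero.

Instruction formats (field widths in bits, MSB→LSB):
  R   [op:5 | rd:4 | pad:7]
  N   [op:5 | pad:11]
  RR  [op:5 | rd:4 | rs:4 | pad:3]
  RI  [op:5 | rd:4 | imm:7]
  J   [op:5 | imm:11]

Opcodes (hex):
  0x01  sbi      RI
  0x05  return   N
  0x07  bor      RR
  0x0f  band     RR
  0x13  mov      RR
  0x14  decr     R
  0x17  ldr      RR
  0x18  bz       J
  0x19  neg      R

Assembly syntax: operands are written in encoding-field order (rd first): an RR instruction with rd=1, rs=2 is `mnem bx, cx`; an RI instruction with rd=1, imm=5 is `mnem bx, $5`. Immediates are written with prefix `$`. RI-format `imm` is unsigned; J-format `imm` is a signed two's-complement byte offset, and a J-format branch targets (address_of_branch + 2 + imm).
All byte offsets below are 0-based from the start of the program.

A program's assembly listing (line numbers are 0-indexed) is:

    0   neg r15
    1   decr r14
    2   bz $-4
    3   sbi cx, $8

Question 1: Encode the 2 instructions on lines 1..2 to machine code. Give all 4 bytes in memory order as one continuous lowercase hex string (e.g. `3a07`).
a700c7fc

L1: decr op=0x14:5|rd=14:4|pad=0:7 ⇒ 0xa700 ⇒ big a7 00
L2: bz op=0x18:5|imm=-4:11 ⇒ 0xc7fc ⇒ big c7 fc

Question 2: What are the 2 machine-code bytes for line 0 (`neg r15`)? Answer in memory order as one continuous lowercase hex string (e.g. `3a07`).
line 0 (neg): pack op=0x19:5|rd=15:4|pad=0:7 = 0xcf80; big→ cf 80

cf80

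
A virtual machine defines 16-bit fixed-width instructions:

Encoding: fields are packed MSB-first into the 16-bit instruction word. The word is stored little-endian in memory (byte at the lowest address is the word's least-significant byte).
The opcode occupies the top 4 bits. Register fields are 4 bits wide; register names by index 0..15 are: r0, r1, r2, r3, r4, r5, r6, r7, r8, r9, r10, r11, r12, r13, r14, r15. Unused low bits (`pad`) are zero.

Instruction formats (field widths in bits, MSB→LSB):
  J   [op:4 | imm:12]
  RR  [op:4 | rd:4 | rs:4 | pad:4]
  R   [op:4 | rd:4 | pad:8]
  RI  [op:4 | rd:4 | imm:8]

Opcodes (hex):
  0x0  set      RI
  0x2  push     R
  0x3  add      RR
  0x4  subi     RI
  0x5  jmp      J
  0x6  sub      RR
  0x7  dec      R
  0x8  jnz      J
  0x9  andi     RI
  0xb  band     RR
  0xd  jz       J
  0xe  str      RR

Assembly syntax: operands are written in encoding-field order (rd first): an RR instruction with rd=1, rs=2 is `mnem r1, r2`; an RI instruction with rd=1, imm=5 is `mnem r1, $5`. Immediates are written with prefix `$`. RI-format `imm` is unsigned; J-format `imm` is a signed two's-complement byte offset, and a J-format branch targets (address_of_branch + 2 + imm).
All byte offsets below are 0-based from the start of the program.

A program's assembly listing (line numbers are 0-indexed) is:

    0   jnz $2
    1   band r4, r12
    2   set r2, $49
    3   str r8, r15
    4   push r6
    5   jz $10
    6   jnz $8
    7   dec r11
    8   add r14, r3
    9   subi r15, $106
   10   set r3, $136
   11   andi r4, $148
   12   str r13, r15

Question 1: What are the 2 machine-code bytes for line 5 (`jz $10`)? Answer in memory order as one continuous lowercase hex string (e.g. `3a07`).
0ad0

5. jz fields op=0xd:4|imm=10:12 → word d00ah → 0a d0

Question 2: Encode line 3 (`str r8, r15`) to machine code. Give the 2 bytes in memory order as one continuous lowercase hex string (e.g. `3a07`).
f0e8

3. str fields op=0xe:4|rd=8:4|rs=15:4|pad=0:4 → word e8f0h → f0 e8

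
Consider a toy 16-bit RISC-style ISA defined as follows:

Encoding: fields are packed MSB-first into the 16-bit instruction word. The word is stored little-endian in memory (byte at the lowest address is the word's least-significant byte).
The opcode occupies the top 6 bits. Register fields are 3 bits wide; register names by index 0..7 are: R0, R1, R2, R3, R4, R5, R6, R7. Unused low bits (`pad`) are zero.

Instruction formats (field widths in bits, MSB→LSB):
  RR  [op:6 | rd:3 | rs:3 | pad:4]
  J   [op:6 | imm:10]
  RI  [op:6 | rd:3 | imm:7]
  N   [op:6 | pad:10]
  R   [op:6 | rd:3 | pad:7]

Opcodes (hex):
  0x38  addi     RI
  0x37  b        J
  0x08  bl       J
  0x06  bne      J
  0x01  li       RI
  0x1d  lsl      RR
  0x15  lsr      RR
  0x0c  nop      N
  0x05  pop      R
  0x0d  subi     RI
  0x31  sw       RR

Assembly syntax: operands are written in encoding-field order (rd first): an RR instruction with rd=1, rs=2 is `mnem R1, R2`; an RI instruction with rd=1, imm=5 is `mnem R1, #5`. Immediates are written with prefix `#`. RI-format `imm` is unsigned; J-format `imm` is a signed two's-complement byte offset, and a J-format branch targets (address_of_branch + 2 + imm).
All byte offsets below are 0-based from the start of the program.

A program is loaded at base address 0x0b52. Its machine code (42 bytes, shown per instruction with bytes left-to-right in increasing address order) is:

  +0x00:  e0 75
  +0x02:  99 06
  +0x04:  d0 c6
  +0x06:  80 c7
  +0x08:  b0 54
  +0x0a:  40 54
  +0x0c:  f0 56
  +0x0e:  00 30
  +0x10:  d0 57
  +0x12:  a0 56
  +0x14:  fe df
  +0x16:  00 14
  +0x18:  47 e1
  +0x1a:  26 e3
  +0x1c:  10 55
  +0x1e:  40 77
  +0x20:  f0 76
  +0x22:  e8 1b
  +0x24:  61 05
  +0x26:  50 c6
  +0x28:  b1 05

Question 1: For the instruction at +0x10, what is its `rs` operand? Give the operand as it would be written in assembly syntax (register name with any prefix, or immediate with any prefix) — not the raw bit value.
@+10  little-endian(d0 57) = 0x57d0
  opcode bits[15:10]=0x15: lsr/RR
  rd@[9:7]=0x7 ⇒ R7
  rs@[6:4]=0x5 ⇒ R5

R5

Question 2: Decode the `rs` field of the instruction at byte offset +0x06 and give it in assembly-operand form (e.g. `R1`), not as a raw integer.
@+06  little-endian(80 c7) = 0xc780
  op=0xc780>>10=0x31 ⇒ sw (RR)
  rd: (w>>7)&0x7=0x7 → R7
  rs: (w>>4)&0x7=0x0 → R0

R0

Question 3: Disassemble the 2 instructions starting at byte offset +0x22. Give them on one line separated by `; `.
[22] e8 1b → 0x1be8
  top 6b → 0x6 → bne [J]
  [9:0] imm=1000 (s10→-24) = #-24
[24] 61 05 → 0x0561
  top 6b → 0x1 → li [RI]
  [9:7] rd=2 = R2
  [6:0] imm=97 = #97

bne #-24; li R2, #97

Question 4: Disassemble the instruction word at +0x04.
[04] d0 c6 → 0xc6d0
  opcode bits[15:10]=0x31: sw/RR
  [9:7] rd=5 = R5
  [6:4] rs=5 = R5

sw R5, R5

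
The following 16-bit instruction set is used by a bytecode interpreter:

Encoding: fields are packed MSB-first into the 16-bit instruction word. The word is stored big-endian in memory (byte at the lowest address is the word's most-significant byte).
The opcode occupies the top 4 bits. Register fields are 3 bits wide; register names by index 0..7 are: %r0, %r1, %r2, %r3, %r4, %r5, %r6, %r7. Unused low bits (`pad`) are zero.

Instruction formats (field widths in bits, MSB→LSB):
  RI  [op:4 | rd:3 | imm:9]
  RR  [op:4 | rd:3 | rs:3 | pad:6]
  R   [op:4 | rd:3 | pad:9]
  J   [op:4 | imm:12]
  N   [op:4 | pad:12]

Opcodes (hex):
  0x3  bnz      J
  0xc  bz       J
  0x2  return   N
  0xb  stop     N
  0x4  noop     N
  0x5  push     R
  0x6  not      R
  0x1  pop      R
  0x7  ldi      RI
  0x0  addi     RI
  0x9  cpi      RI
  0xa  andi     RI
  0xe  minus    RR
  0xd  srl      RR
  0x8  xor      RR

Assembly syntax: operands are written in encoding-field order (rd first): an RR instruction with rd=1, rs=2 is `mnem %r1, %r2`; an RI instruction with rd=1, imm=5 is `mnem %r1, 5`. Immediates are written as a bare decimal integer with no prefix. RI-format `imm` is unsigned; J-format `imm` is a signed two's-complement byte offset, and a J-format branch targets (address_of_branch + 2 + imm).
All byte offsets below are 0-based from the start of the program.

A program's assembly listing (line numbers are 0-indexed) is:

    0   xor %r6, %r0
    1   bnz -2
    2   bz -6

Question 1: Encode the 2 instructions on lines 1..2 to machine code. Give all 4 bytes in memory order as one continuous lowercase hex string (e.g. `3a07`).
L1: bnz op=0x3:4|imm=-2:12 ⇒ 0x3ffe ⇒ big 3f fe
L2: bz op=0xc:4|imm=-6:12 ⇒ 0xcffa ⇒ big cf fa

3ffecffa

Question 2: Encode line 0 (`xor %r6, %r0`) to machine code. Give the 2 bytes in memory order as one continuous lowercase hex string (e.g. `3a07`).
8c00

line 0 (xor): pack op=0x8:4|rd=6:3|rs=0:3|pad=0:6 = 0x8c00; big→ 8c 00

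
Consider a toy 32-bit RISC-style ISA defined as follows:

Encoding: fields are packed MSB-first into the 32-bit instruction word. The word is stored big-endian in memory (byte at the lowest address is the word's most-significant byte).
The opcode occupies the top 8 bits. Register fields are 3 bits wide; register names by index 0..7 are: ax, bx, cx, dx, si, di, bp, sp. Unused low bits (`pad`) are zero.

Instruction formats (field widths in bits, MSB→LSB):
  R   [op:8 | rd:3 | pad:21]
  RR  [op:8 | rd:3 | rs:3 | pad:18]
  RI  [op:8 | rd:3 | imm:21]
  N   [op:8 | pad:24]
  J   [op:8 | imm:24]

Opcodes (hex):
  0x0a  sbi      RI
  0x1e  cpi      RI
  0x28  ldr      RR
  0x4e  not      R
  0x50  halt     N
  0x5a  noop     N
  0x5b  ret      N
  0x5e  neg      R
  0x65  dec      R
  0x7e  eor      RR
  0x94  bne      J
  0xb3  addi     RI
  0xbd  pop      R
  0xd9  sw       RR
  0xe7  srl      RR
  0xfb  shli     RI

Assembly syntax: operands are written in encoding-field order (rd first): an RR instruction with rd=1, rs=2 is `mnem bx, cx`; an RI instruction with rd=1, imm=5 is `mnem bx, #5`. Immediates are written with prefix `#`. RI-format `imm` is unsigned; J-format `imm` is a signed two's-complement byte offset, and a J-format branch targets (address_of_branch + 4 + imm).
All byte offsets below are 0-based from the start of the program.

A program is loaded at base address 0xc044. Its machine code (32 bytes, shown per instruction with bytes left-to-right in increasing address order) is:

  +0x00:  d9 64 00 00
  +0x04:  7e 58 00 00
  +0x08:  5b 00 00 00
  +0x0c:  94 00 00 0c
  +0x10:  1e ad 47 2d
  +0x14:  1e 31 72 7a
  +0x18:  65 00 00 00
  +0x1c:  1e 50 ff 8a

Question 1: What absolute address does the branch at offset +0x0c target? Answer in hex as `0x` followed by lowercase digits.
off 0x0c: read 94 00 00 0c as big → 0x9400000c
  op=0x9400000c>>24=0x94 ⇒ bne (J)
  imm: (w>>0)&0xffffff=0xc → #12
  target = base 0xc044 + off 0x0c + 4 + imm 12 = 0xc060

0xc060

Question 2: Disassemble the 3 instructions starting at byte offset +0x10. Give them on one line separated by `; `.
cpi di, #870189; cpi bx, #1143418; dec ax

off 0x10: read 1e ad 47 2d as big → 0x1ead472d
  opcode bits[31:24]=0x1e: cpi/RI
  [23:21] rd=5 = di
  [20:0] imm=870189 = #870189
off 0x14: read 1e 31 72 7a as big → 0x1e31727a
  opcode bits[31:24]=0x1e: cpi/RI
  [23:21] rd=1 = bx
  [20:0] imm=1143418 = #1143418
off 0x18: read 65 00 00 00 as big → 0x65000000
  opcode bits[31:24]=0x65: dec/R
  [23:21] rd=0 = ax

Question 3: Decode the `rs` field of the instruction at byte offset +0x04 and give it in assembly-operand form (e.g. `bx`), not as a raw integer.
bp

@+04  big-endian(7e 58 00 00) = 0x7e580000
  opcode bits[31:24]=0x7e: eor/RR
  [23:21] rd=2 = cx
  [20:18] rs=6 = bp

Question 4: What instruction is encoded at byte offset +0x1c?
cpi cx, #1113994

@+1c  big-endian(1e 50 ff 8a) = 0x1e50ff8a
  op=0x1e50ff8a>>24=0x1e ⇒ cpi (RI)
  rd@[23:21]=0x2 ⇒ cx
  imm@[20:0]=0x10ff8a ⇒ #1113994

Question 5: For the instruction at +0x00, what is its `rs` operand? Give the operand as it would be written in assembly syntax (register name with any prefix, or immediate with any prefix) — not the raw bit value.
[00] d9 64 00 00 → 0xd9640000
  top 8b → 0xd9 → sw [RR]
  rd: (w>>21)&0x7=0x3 → dx
  rs: (w>>18)&0x7=0x1 → bx

bx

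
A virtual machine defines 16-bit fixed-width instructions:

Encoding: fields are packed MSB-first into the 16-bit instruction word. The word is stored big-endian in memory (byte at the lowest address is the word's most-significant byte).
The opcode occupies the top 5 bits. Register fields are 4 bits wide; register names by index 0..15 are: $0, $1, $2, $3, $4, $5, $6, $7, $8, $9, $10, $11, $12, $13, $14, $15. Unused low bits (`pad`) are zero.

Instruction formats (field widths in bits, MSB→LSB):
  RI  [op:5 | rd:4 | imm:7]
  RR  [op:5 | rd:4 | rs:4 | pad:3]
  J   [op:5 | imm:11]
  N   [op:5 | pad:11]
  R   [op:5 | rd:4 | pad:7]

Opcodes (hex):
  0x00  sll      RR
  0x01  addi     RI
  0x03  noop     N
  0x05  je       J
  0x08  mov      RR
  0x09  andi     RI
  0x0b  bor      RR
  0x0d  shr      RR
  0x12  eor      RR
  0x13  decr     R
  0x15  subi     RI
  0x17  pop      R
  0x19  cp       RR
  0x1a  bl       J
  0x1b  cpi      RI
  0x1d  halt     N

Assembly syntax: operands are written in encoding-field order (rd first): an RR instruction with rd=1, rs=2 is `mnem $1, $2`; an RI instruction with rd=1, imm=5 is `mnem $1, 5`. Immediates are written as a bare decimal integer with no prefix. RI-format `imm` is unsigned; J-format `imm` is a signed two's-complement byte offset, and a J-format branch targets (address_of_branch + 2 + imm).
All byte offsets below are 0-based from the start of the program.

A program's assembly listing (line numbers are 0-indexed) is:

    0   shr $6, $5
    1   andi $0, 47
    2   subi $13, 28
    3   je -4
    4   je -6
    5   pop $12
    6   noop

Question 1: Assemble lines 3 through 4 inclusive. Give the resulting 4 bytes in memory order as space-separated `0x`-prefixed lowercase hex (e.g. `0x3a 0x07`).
0x2f 0xfc 0x2f 0xfa

3. je fields op=0x5:5|imm=-4:11 → word 2ffch → 2f fc
4. je fields op=0x5:5|imm=-6:11 → word 2ffah → 2f fa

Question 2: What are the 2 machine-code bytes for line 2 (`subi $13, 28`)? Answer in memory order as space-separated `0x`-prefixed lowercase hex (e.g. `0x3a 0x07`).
0xae 0x9c

L2: subi op=0x15:5|rd=13:4|imm=28:7 ⇒ 0xae9c ⇒ big ae 9c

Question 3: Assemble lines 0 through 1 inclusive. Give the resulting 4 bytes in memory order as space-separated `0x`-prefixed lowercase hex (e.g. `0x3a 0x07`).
0x6b 0x28 0x48 0x2f

0. shr fields op=0xd:5|rd=6:4|rs=5:4|pad=0:3 → word 6b28h → 6b 28
1. andi fields op=0x9:5|rd=0:4|imm=47:7 → word 482fh → 48 2f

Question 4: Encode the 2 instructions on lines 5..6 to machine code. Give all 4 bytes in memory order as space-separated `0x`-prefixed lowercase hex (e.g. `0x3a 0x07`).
L5: pop op=0x17:5|rd=12:4|pad=0:7 ⇒ 0xbe00 ⇒ big be 00
L6: noop op=0x3:5|pad=0:11 ⇒ 0x1800 ⇒ big 18 00

0xbe 0x00 0x18 0x00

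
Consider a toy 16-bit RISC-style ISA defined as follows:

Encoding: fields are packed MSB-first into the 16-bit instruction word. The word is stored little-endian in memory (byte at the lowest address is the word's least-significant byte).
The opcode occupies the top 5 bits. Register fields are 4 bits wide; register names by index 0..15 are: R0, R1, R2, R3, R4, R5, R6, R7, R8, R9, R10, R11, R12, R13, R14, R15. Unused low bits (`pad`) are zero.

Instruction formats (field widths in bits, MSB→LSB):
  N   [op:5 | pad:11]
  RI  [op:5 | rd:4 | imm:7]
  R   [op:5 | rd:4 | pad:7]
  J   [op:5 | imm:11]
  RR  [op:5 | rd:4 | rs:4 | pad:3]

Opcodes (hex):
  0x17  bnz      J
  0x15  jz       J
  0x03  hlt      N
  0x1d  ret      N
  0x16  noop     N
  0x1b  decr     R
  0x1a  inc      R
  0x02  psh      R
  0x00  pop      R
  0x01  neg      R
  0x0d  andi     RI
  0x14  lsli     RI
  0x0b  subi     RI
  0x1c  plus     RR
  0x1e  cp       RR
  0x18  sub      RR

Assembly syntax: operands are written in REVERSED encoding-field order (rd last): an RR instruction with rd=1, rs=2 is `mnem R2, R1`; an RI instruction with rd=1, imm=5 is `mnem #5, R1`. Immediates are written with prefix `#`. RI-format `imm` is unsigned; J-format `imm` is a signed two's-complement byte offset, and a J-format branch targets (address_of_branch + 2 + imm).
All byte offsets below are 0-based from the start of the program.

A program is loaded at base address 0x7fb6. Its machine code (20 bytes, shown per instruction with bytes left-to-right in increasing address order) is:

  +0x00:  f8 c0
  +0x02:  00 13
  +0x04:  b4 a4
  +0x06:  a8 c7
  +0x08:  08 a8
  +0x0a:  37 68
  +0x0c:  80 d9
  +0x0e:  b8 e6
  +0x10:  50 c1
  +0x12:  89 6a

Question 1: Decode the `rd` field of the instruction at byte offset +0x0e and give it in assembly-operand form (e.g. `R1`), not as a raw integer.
R13

+0x0e: b8 e6 ⇒ word 0xe6b8 (little)
  op=0xe6b8>>11=0x1c ⇒ plus (RR)
  rd@[10:7]=0xd ⇒ R13
  rs@[6:3]=0x7 ⇒ R7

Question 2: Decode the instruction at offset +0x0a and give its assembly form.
[0a] 37 68 → 0x6837
  opcode bits[15:11]=0xd: andi/RI
  rd: (w>>7)&0xf=0x0 → R0
  imm: (w>>0)&0x7f=0x37 → #55

andi #55, R0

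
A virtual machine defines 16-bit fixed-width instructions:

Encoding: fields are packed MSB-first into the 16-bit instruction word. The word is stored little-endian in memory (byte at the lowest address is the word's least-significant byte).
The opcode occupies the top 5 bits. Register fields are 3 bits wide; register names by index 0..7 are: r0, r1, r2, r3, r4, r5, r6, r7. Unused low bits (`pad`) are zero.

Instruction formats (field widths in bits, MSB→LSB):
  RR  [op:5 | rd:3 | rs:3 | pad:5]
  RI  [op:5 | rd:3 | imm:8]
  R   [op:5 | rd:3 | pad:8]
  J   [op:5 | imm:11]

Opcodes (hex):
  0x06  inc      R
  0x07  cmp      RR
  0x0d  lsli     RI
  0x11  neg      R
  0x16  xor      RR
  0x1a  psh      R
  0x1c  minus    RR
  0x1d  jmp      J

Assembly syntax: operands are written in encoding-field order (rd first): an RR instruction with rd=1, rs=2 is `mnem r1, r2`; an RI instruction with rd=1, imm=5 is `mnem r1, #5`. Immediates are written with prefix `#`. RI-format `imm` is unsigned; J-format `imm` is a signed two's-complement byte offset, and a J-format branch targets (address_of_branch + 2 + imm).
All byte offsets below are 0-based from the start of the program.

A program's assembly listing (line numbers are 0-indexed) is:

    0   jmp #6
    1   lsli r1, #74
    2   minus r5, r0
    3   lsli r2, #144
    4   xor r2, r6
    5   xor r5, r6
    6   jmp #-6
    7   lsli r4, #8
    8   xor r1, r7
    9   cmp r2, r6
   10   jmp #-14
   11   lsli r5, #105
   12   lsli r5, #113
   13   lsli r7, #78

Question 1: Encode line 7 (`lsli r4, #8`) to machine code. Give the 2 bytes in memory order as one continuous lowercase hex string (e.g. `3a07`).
7. lsli fields op=0xd:5|rd=4:3|imm=8:8 → word 6c08h → 08 6c

086c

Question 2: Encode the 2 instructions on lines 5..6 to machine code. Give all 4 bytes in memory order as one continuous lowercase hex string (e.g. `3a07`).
5. xor fields op=0x16:5|rd=5:3|rs=6:3|pad=0:5 → word b5c0h → c0 b5
6. jmp fields op=0x1d:5|imm=-6:11 → word effah → fa ef

c0b5faef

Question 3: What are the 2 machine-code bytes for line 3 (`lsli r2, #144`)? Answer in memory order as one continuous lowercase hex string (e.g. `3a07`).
L3: lsli op=0xd:5|rd=2:3|imm=144:8 ⇒ 0x6a90 ⇒ little 90 6a

906a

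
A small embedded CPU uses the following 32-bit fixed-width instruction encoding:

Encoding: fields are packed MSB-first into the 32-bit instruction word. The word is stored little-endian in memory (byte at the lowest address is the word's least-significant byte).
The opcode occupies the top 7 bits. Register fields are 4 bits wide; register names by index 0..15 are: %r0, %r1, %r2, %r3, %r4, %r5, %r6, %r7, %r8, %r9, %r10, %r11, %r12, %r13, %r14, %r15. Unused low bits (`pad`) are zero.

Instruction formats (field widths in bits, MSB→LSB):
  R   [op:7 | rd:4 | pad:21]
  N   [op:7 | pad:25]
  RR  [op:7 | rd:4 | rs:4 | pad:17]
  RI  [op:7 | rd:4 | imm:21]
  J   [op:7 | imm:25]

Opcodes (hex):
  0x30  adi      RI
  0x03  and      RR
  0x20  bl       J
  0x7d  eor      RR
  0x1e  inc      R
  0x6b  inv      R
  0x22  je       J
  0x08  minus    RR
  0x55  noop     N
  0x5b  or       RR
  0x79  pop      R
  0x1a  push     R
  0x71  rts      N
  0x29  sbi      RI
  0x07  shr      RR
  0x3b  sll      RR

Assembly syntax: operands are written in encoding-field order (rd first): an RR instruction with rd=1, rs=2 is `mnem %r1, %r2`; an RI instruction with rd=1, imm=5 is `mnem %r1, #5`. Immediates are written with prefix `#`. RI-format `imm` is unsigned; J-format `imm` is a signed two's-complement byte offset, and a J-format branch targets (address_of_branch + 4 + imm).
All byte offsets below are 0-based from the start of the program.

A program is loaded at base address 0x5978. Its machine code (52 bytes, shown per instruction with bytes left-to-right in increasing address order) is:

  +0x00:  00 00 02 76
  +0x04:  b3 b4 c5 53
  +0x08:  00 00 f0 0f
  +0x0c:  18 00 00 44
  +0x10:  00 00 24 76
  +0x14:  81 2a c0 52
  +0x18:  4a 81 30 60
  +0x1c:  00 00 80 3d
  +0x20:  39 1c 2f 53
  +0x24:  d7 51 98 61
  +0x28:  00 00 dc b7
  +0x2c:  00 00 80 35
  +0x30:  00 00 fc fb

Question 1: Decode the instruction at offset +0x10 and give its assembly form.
off 0x10: read 00 00 24 76 as little → 0x76240000
  top 7b → 0x3b → sll [RR]
  rd@[24:21]=0x1 ⇒ %r1
  rs@[20:17]=0x2 ⇒ %r2

sll %r1, %r2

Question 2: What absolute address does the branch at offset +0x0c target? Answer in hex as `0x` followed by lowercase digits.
off 0x0c: read 18 00 00 44 as little → 0x44000018
  top 7b → 0x22 → je [J]
  [24:0] imm=24 = #24
  target = base 0x5978 + off 0x0c + 4 + imm 24 = 0x59a0

0x59a0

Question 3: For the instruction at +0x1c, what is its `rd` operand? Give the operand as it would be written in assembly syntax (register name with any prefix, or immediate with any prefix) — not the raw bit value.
%r12

[1c] 00 00 80 3d → 0x3d800000
  top 7b → 0x1e → inc [R]
  [24:21] rd=12 = %r12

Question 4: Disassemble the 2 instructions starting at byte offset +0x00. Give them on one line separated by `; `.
sll %r0, %r1; sbi %r14, #373939

[00] 00 00 02 76 → 0x76020000
  top 7b → 0x3b → sll [RR]
  rd: (w>>21)&0xf=0x0 → %r0
  rs: (w>>17)&0xf=0x1 → %r1
[04] b3 b4 c5 53 → 0x53c5b4b3
  top 7b → 0x29 → sbi [RI]
  rd: (w>>21)&0xf=0xe → %r14
  imm: (w>>0)&0x1fffff=0x5b4b3 → #373939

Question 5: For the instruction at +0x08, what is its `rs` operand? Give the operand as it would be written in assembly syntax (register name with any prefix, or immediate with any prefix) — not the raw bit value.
off 0x08: read 00 00 f0 0f as little → 0x0ff00000
  top 7b → 0x7 → shr [RR]
  [24:21] rd=15 = %r15
  [20:17] rs=8 = %r8

%r8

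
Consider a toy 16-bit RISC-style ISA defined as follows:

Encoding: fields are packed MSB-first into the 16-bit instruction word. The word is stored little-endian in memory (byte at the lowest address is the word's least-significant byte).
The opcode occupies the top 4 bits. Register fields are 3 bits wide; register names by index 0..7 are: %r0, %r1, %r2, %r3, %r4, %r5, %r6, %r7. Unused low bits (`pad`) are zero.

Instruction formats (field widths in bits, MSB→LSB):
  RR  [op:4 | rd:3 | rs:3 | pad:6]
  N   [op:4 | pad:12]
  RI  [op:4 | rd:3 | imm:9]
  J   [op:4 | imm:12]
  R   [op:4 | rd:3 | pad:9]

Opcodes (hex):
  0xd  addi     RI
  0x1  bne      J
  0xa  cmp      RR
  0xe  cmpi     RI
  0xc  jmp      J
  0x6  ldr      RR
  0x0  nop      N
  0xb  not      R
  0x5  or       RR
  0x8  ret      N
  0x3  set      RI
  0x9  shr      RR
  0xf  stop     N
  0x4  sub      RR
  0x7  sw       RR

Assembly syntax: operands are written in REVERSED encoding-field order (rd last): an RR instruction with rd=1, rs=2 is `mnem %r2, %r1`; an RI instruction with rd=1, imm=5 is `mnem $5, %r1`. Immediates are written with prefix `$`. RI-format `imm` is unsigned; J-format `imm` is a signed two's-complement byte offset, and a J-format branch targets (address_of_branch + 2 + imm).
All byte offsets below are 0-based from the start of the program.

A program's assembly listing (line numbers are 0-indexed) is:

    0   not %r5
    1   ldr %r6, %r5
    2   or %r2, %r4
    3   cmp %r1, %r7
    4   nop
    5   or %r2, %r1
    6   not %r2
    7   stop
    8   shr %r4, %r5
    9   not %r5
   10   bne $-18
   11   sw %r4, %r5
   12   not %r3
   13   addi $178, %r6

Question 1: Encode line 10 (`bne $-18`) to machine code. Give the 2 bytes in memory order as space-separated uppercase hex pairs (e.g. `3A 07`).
EE 1F

10. bne fields op=0x1:4|imm=-18:12 → word 1feeh → ee 1f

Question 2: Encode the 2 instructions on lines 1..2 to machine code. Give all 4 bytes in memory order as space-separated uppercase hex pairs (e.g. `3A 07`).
1. ldr fields op=0x6:4|rd=5:3|rs=6:3|pad=0:6 → word 6b80h → 80 6b
2. or fields op=0x5:4|rd=4:3|rs=2:3|pad=0:6 → word 5880h → 80 58

80 6B 80 58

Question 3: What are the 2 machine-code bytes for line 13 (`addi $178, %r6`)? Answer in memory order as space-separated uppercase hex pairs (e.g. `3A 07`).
B2 DC

line 13 (addi): pack op=0xd:4|rd=6:3|imm=178:9 = 0xdcb2; little→ b2 dc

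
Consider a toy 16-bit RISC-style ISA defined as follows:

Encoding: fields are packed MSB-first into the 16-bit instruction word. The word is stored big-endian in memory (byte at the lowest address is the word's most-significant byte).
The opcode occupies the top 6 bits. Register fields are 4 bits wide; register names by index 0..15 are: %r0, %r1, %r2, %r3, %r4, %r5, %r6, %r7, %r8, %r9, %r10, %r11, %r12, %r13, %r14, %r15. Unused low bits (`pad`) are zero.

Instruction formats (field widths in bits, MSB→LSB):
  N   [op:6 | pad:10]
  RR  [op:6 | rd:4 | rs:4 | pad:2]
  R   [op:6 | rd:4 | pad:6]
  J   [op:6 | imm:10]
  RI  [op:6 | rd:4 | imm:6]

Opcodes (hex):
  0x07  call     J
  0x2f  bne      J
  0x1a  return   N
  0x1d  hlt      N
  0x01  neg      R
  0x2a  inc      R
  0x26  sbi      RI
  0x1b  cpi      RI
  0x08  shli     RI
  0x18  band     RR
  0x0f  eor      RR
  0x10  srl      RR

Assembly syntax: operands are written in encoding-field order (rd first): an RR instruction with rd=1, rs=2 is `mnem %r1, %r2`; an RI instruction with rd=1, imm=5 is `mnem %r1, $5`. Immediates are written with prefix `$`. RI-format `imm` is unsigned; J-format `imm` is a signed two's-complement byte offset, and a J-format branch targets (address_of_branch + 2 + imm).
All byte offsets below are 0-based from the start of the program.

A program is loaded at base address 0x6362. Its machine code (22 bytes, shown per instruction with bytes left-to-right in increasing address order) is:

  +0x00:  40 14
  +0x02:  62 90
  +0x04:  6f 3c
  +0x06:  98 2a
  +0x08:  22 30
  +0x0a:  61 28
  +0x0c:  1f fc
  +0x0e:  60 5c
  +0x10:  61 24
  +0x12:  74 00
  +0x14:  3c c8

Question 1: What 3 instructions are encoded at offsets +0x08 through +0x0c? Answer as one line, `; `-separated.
off 0x08: read 22 30 as big → 0x2230
  top 6b → 0x8 → shli [RI]
  [9:6] rd=8 = %r8
  [5:0] imm=48 = $48
off 0x0a: read 61 28 as big → 0x6128
  top 6b → 0x18 → band [RR]
  [9:6] rd=4 = %r4
  [5:2] rs=10 = %r10
off 0x0c: read 1f fc as big → 0x1ffc
  top 6b → 0x7 → call [J]
  [9:0] imm=1020 (s10→-4) = $-4

shli %r8, $48; band %r4, %r10; call $-4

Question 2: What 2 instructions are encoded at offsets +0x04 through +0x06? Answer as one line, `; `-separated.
cpi %r12, $60; sbi %r0, $42

off 0x04: read 6f 3c as big → 0x6f3c
  top 6b → 0x1b → cpi [RI]
  rd: (w>>6)&0xf=0xc → %r12
  imm: (w>>0)&0x3f=0x3c → $60
off 0x06: read 98 2a as big → 0x982a
  top 6b → 0x26 → sbi [RI]
  rd: (w>>6)&0xf=0x0 → %r0
  imm: (w>>0)&0x3f=0x2a → $42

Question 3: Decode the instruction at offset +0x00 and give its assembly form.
@+00  big-endian(40 14) = 0x4014
  op=0x4014>>10=0x10 ⇒ srl (RR)
  rd: (w>>6)&0xf=0x0 → %r0
  rs: (w>>2)&0xf=0x5 → %r5

srl %r0, %r5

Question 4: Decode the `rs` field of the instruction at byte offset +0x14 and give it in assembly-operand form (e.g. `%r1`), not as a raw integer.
@+14  big-endian(3c c8) = 0x3cc8
  op=0x3cc8>>10=0xf ⇒ eor (RR)
  rd: (w>>6)&0xf=0x3 → %r3
  rs: (w>>2)&0xf=0x2 → %r2

%r2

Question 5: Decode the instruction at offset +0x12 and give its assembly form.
hlt

off 0x12: read 74 00 as big → 0x7400
  op=0x7400>>10=0x1d ⇒ hlt (N)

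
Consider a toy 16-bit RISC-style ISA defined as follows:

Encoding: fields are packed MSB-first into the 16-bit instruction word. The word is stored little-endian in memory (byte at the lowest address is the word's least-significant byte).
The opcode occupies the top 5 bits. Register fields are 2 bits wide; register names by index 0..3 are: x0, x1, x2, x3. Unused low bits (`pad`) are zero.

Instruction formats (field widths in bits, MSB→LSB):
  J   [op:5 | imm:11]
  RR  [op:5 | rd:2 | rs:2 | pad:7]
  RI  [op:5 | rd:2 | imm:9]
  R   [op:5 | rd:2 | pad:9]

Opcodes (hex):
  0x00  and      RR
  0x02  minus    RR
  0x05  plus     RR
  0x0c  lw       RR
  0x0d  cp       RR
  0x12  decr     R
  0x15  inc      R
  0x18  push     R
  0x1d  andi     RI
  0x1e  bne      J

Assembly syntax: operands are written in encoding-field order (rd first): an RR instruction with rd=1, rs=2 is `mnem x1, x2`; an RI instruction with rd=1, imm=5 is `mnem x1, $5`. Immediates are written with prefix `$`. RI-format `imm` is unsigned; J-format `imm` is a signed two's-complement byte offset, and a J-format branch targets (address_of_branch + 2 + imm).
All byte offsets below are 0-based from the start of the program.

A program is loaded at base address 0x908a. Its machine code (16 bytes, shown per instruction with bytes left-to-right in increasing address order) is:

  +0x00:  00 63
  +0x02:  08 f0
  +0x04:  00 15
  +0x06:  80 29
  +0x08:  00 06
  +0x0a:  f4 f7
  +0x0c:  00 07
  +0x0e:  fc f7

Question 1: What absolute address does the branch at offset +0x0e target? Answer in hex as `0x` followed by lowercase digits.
[0e] fc f7 → 0xf7fc
  op=0xf7fc>>11=0x1e ⇒ bne (J)
  imm: (w>>0)&0x7ff=0x7fc (s11→-4) → $-4
  target = base 0x908a + off 0x0e + 2 + imm -4 = 0x9096

0x9096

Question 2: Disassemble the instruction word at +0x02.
@+02  little-endian(08 f0) = 0xf008
  top 5b → 0x1e → bne [J]
  [10:0] imm=8 = $8

bne $8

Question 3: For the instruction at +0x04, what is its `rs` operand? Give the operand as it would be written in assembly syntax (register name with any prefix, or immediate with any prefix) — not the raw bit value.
[04] 00 15 → 0x1500
  opcode bits[15:11]=0x2: minus/RR
  [10:9] rd=2 = x2
  [8:7] rs=2 = x2

x2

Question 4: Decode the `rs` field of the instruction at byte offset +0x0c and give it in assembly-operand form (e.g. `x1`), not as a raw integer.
off 0x0c: read 00 07 as little → 0x0700
  opcode bits[15:11]=0x0: and/RR
  rd: (w>>9)&0x3=0x3 → x3
  rs: (w>>7)&0x3=0x2 → x2

x2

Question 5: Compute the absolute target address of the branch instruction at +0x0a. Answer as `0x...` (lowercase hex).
@+0a  little-endian(f4 f7) = 0xf7f4
  opcode bits[15:11]=0x1e: bne/J
  imm@[10:0]=0x7f4 (s11→-12) ⇒ $-12
  target = base 0x908a + off 0x0a + 2 + imm -12 = 0x908a

0x908a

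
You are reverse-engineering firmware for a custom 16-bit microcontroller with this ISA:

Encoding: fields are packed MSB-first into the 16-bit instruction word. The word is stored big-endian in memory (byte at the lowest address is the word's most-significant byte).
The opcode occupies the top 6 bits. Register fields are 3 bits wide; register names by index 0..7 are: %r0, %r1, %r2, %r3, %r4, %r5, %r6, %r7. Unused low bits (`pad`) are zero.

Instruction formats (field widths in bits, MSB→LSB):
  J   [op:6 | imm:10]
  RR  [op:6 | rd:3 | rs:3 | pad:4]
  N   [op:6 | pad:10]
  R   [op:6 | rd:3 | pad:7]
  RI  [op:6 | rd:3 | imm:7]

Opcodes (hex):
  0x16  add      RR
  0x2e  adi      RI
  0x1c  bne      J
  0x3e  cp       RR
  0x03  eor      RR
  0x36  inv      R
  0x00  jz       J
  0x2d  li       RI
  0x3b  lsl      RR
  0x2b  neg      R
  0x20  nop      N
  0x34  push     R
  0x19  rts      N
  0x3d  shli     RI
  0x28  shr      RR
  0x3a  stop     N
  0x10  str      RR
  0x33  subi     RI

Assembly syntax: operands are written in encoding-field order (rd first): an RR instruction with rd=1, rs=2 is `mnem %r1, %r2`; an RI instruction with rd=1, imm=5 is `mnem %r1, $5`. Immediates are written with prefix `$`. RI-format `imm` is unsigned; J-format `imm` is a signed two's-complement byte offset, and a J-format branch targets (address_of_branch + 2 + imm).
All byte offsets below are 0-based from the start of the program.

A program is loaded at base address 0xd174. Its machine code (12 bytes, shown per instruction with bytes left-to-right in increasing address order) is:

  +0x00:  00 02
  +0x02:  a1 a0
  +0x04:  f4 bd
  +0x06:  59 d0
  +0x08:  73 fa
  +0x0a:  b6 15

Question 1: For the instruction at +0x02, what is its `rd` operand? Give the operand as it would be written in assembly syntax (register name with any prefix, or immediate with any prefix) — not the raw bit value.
@+02  big-endian(a1 a0) = 0xa1a0
  op=0xa1a0>>10=0x28 ⇒ shr (RR)
  [9:7] rd=3 = %r3
  [6:4] rs=2 = %r2

%r3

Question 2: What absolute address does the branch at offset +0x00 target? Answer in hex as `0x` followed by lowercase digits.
0xd178

+0x00: 00 02 ⇒ word 0x0002 (big)
  top 6b → 0x0 → jz [J]
  imm@[9:0]=0x2 ⇒ $2
  target = base 0xd174 + off 0x00 + 2 + imm 2 = 0xd178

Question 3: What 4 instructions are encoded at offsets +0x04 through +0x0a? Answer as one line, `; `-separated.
[04] f4 bd → 0xf4bd
  op=0xf4bd>>10=0x3d ⇒ shli (RI)
  [9:7] rd=1 = %r1
  [6:0] imm=61 = $61
[06] 59 d0 → 0x59d0
  op=0x59d0>>10=0x16 ⇒ add (RR)
  [9:7] rd=3 = %r3
  [6:4] rs=5 = %r5
[08] 73 fa → 0x73fa
  op=0x73fa>>10=0x1c ⇒ bne (J)
  [9:0] imm=1018 (s10→-6) = $-6
[0a] b6 15 → 0xb615
  op=0xb615>>10=0x2d ⇒ li (RI)
  [9:7] rd=4 = %r4
  [6:0] imm=21 = $21

shli %r1, $61; add %r3, %r5; bne $-6; li %r4, $21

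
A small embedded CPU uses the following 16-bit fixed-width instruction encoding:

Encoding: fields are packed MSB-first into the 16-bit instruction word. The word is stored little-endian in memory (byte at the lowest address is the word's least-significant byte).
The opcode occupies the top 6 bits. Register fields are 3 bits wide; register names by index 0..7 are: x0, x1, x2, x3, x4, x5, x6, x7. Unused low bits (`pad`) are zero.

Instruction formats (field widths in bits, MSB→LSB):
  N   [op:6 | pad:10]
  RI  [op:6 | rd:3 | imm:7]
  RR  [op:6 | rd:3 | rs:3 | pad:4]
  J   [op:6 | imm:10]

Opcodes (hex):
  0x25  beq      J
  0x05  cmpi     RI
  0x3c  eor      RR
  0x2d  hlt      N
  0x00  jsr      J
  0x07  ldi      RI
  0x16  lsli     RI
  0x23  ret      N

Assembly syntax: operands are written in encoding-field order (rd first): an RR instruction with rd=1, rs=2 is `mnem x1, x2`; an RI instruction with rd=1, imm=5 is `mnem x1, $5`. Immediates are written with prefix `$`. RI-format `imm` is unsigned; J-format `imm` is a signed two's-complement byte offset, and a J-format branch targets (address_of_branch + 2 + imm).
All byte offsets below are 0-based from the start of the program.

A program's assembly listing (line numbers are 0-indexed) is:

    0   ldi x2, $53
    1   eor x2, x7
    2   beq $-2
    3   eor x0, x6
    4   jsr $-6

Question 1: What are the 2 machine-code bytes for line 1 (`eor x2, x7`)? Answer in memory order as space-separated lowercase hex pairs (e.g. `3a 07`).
70 f1

1. eor fields op=0x3c:6|rd=2:3|rs=7:3|pad=0:4 → word f170h → 70 f1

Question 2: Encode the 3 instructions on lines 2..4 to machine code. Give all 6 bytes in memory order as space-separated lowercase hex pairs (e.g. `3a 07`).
fe 97 60 f0 fa 03

2. beq fields op=0x25:6|imm=-2:10 → word 97feh → fe 97
3. eor fields op=0x3c:6|rd=0:3|rs=6:3|pad=0:4 → word f060h → 60 f0
4. jsr fields op=0x0:6|imm=-6:10 → word 03fah → fa 03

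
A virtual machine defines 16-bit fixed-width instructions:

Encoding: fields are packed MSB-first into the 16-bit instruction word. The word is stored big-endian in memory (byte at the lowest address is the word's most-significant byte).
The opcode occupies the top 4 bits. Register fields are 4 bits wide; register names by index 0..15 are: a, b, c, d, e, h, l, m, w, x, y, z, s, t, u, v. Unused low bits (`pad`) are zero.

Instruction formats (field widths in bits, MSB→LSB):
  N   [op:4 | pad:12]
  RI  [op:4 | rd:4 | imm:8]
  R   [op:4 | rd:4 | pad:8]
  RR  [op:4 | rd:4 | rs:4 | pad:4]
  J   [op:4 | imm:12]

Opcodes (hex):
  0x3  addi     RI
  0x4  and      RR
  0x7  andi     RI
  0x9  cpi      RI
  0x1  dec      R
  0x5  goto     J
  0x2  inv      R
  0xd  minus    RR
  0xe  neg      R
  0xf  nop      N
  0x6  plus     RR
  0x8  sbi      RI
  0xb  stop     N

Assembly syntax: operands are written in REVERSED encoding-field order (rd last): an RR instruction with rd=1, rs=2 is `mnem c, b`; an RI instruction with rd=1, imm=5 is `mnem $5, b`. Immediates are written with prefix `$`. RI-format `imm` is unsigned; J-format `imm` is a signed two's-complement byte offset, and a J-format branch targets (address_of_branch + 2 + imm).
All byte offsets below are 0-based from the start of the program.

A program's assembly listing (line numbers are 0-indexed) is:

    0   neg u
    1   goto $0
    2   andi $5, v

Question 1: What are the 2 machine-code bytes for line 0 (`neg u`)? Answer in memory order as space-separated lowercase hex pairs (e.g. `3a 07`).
ee 00

0. neg fields op=0xe:4|rd=14:4|pad=0:8 → word ee00h → ee 00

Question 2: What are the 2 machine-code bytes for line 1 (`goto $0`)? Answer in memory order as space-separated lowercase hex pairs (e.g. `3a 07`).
L1: goto op=0x5:4|imm=0:12 ⇒ 0x5000 ⇒ big 50 00

50 00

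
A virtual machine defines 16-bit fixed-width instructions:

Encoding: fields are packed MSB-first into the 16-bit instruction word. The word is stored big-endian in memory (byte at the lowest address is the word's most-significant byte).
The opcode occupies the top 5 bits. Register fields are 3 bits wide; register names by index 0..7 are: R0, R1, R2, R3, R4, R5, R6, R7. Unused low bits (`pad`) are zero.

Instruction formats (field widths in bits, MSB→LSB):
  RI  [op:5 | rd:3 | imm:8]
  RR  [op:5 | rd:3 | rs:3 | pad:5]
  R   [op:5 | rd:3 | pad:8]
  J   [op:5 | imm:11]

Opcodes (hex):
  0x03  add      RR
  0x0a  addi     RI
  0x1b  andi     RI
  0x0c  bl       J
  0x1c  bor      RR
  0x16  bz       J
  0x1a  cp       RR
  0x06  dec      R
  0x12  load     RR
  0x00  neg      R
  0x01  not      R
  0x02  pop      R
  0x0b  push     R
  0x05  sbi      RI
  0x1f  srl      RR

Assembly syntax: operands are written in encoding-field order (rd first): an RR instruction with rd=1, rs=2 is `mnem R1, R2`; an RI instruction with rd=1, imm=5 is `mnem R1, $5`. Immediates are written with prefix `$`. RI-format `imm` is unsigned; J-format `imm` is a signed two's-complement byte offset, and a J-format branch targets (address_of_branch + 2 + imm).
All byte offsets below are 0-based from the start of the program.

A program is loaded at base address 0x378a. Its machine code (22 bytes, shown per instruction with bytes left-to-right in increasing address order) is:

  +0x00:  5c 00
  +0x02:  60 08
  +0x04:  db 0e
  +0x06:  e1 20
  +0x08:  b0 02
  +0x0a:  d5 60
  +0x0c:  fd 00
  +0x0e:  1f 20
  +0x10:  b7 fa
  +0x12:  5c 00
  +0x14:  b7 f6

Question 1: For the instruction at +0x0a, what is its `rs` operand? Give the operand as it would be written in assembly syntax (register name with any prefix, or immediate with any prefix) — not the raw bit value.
R3

off 0x0a: read d5 60 as big → 0xd560
  opcode bits[15:11]=0x1a: cp/RR
  [10:8] rd=5 = R5
  [7:5] rs=3 = R3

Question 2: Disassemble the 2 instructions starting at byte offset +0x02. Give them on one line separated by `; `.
bl $8; andi R3, $14

off 0x02: read 60 08 as big → 0x6008
  opcode bits[15:11]=0xc: bl/J
  imm@[10:0]=0x8 ⇒ $8
off 0x04: read db 0e as big → 0xdb0e
  opcode bits[15:11]=0x1b: andi/RI
  rd@[10:8]=0x3 ⇒ R3
  imm@[7:0]=0xe ⇒ $14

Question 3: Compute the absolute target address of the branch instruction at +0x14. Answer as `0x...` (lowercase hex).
@+14  big-endian(b7 f6) = 0xb7f6
  opcode bits[15:11]=0x16: bz/J
  imm: (w>>0)&0x7ff=0x7f6 (s11→-10) → $-10
  target = base 0x378a + off 0x14 + 2 + imm -10 = 0x3796

0x3796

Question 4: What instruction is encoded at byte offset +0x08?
[08] b0 02 → 0xb002
  opcode bits[15:11]=0x16: bz/J
  [10:0] imm=2 = $2

bz $2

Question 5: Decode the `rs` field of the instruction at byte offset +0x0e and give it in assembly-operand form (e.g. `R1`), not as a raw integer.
R1

off 0x0e: read 1f 20 as big → 0x1f20
  top 5b → 0x3 → add [RR]
  [10:8] rd=7 = R7
  [7:5] rs=1 = R1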